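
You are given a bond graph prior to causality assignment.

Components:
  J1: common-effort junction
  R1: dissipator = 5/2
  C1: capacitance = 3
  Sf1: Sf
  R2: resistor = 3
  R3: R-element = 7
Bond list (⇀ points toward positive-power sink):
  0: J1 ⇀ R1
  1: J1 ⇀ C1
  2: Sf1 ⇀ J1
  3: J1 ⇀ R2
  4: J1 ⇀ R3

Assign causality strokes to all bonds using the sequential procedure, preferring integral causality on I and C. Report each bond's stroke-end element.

#0 →R1
#1 →J1
#2 →Sf1
#3 →R2
#4 →R3

b2 stroke at Sf1  (source Sf1 imposes f)
b1 stroke at J1  (C1: C, integral causality)
b0 stroke at R1  (0-jn J1 has e-setter on 1)
b3 stroke at R2  (0-jn J1 has e-setter on 1)
b4 stroke at R3  (common-e at J1 fixed by 1)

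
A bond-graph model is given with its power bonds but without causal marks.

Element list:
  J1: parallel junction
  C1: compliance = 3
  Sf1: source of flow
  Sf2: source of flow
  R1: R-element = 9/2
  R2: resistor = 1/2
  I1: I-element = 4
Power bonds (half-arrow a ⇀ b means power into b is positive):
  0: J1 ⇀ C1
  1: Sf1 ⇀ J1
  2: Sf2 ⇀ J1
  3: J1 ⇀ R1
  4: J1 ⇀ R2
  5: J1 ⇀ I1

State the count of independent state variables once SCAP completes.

2  (C1, I1 all integral)

β1 |Sf1  (Sf1: flow source, stroke at near end)
β2 |Sf2  (source Sf2 imposes f)
β0 |J1  (C1 outputs effort q/C1)
β3 |R1  (J1: bond 0 brought effort, rest push out)
β4 |R2  (J1: bond 0 brought effort, rest push out)
β5 |I1  (J1 effort already set via bond 0)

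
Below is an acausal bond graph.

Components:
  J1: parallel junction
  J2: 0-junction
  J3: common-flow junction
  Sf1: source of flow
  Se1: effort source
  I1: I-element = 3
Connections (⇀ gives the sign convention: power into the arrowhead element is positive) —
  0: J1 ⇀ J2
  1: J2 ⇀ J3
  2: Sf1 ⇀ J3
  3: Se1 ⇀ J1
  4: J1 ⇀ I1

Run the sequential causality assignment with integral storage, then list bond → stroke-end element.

b0 stroke→J2
b1 stroke→J3
b2 stroke→Sf1
b3 stroke→J1
b4 stroke→I1

#2 stroke at Sf1  (Sf1 (Sf) sets flow on bond)
#3 stroke at J1  (Se1 (Se) sets effort on bond)
#0 stroke at J2  (J1: bond 3 brought effort, rest push out)
#4 stroke at I1  (J1 effort already set via bond 3)
#1 stroke at J3  (J2 effort already set via bond 0)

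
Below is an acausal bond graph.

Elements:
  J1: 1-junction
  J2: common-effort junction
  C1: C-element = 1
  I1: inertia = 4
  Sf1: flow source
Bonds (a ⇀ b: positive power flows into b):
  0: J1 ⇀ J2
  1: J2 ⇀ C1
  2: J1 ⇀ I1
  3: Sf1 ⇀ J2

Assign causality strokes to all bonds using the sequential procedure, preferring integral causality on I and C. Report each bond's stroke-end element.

β0 stroke→J1
β1 stroke→J2
β2 stroke→I1
β3 stroke→Sf1

β3 →Sf1  (Sf1: flow source, stroke at near end)
β1 →J2  (C1 outputs effort q/C1)
β0 →J1  (common-e at J2 fixed by 1)
β2 →I1  (only one flow-in slot at J1)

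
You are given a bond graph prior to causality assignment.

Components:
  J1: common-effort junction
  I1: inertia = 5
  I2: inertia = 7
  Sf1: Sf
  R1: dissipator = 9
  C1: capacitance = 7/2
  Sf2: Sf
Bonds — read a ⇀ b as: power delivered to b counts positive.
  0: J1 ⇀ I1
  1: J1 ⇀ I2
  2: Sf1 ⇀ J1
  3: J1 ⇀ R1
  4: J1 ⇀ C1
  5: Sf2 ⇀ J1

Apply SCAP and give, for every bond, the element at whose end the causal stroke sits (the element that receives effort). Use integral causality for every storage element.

bond 0 stroke→I1
bond 1 stroke→I2
bond 2 stroke→Sf1
bond 3 stroke→R1
bond 4 stroke→J1
bond 5 stroke→Sf2

b2 →Sf1  (source Sf1 imposes f)
b5 →Sf2  (Sf2 (Sf) sets flow on bond)
b0 →I1  (prefer integral on I1)
b1 →I2  (prefer integral on I2)
b4 →J1  (C1 integral (e out))
b3 →R1  (0-jn J1 has e-setter on 4)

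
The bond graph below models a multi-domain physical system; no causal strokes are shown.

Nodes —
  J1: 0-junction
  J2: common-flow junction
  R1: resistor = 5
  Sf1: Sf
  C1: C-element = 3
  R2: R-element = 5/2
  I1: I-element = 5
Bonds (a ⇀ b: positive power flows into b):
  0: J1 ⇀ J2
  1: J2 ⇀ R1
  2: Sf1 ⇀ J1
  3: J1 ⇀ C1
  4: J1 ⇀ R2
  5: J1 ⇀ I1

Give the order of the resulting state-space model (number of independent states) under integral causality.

2  (C1, I1 all integral)

β2 stroke→Sf1  (Sf1 fixes flow; stroke at Sf1)
β3 stroke→J1  (C1 outputs effort q/C1)
β0 stroke→J2  (J1 effort already set via bond 3)
β4 stroke→R2  (J1 effort already set via bond 3)
β5 stroke→I1  (0-jn J1 has e-setter on 3)
β1 stroke→R1  (J2 needs exactly one f-in)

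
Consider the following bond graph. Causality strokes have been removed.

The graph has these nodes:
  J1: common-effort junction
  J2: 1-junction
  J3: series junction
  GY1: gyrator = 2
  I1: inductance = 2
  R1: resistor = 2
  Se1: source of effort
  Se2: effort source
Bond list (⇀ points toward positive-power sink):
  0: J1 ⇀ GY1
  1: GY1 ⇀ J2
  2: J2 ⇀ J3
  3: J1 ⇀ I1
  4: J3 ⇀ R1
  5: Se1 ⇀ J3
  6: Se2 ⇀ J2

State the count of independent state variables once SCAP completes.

b5 →J3  (source Se1 imposes e)
b6 →J2  (Se2: effort source, stroke at far end)
b3 →I1  (I1: I, integral causality)
b0 →J1  (J1: last free bond brings effort in)
b1 →J2  (GY GY1: same side as bond 0)
b2 →J3  (closing 1-jn rule on J2)
b4 →R1  (J3: last free bond brings flow in)

1  (I1 all integral)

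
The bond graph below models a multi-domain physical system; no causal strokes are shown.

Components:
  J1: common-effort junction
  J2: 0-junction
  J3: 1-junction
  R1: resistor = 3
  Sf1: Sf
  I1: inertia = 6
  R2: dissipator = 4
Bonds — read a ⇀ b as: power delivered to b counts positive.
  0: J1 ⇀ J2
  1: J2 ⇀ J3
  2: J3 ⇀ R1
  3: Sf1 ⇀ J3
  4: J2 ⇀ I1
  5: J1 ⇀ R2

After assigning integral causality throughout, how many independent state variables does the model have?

1  (I1 all integral)

bond 3 stroke at Sf1  (Sf1: flow source, stroke at near end)
bond 1 stroke at J3  (J3: bond 3 brought flow, rest push out)
bond 2 stroke at J3  (J3 flow already set via bond 3)
bond 4 stroke at I1  (I1 integral (f out))
bond 0 stroke at J2  (J2: last free bond brings effort in)
bond 5 stroke at J1  (J1 needs exactly one e-in)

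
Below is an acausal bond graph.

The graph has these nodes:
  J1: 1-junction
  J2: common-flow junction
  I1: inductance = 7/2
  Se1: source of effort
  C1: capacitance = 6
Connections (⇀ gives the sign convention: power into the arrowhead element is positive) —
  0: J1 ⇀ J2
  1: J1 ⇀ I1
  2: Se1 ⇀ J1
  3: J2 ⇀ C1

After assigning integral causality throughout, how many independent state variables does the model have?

β2 stroke at J1  (Se1 fixes effort; stroke away)
β1 stroke at I1  (I1 integral (f out))
β0 stroke at J1  (J1 flow already set via bond 1)
β3 stroke at J2  (J2: bond 0 brought flow, rest push out)

2  (C1, I1 all integral)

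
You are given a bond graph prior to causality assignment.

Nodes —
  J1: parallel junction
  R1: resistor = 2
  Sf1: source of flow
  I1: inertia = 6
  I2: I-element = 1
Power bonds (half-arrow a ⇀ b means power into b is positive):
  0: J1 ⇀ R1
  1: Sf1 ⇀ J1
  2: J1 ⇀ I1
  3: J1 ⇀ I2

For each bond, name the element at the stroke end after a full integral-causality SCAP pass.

b0 |J1
b1 |Sf1
b2 |I1
b3 |I2

b1 stroke→Sf1  (Sf1 fixes flow; stroke at Sf1)
b2 stroke→I1  (I1 integral (f out))
b3 stroke→I2  (I2 integral (f out))
b0 stroke→J1  (only one effort-in slot at J1)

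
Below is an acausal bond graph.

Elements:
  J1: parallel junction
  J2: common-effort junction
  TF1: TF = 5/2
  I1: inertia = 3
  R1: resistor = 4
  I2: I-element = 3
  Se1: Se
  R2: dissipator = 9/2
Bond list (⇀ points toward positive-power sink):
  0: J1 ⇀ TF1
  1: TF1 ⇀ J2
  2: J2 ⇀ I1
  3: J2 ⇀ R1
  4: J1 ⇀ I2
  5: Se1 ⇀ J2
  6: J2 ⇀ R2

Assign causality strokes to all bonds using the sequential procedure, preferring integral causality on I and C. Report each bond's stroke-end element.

bond 5 stroke at J2  (source Se1 imposes e)
bond 1 stroke at TF1  (J2: bond 5 brought effort, rest push out)
bond 2 stroke at I1  (common-e at J2 fixed by 5)
bond 3 stroke at R1  (J2 effort already set via bond 5)
bond 6 stroke at R2  (common-e at J2 fixed by 5)
bond 0 stroke at J1  (through TF1, causality passes straight; one stroke at TF1)
bond 4 stroke at I2  (J1 effort already set via bond 0)

#0 →J1
#1 →TF1
#2 →I1
#3 →R1
#4 →I2
#5 →J2
#6 →R2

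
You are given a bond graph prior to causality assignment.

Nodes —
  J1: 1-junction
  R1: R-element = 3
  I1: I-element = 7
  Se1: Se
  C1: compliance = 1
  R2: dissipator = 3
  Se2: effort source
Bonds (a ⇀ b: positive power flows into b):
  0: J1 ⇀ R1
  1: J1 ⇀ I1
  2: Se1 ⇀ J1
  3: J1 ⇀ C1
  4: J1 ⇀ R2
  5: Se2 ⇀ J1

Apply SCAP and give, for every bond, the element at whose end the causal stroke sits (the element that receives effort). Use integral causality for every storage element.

#2 |J1  (source Se1 imposes e)
#5 |J1  (Se2 (Se) sets effort on bond)
#1 |I1  (prefer integral on I1)
#0 |J1  (1-jn J1 has f-setter on 1)
#3 |J1  (J1: bond 1 brought flow, rest push out)
#4 |J1  (J1: bond 1 brought flow, rest push out)

bond 0 →J1
bond 1 →I1
bond 2 →J1
bond 3 →J1
bond 4 →J1
bond 5 →J1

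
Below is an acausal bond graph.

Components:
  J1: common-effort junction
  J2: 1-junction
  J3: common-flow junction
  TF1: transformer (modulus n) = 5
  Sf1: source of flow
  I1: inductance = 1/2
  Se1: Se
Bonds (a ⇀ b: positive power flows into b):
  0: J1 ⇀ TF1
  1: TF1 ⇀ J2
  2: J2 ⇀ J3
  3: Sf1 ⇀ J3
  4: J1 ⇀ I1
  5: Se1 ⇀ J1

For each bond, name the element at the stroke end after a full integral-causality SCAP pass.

b3 stroke at Sf1  (Sf1 (Sf) sets flow on bond)
b5 stroke at J1  (source Se1 imposes e)
b0 stroke at TF1  (J1 effort already set via bond 5)
b4 stroke at I1  (J1: bond 5 brought effort, rest push out)
b2 stroke at J3  (common-f at J3 fixed by 3)
b1 stroke at J2  (through TF1, causality passes straight; one stroke at TF1)

bond 0 →TF1
bond 1 →J2
bond 2 →J3
bond 3 →Sf1
bond 4 →I1
bond 5 →J1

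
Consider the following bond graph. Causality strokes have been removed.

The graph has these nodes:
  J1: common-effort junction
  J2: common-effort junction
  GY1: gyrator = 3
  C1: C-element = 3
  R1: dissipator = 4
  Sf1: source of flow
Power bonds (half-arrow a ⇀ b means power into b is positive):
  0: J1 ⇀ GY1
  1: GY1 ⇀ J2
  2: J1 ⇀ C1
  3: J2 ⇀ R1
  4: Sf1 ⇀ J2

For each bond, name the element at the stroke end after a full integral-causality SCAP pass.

#4 |Sf1  (Sf1 fixes flow; stroke at Sf1)
#2 |J1  (C1 outputs effort q/C1)
#0 |GY1  (J1 effort already set via bond 2)
#1 |GY1  (GY1 both-in/both-out from 0)
#3 |J2  (closing 0-jn rule on J2)

bond 0 stroke→GY1
bond 1 stroke→GY1
bond 2 stroke→J1
bond 3 stroke→J2
bond 4 stroke→Sf1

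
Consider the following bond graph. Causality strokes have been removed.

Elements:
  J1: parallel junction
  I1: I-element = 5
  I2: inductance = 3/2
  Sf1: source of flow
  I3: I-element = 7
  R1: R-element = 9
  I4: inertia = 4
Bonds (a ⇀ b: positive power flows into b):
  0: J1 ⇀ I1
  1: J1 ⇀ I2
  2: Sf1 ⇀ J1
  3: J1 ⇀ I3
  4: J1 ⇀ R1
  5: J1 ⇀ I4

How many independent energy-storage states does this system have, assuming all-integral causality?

b2 stroke→Sf1  (Sf1 (Sf) sets flow on bond)
b0 stroke→I1  (I1: I, integral causality)
b1 stroke→I2  (I2 integral (f out))
b3 stroke→I3  (I3 integral (f out))
b5 stroke→I4  (I4 integral (f out))
b4 stroke→J1  (only one effort-in slot at J1)

4  (I1, I2, I3, I4 all integral)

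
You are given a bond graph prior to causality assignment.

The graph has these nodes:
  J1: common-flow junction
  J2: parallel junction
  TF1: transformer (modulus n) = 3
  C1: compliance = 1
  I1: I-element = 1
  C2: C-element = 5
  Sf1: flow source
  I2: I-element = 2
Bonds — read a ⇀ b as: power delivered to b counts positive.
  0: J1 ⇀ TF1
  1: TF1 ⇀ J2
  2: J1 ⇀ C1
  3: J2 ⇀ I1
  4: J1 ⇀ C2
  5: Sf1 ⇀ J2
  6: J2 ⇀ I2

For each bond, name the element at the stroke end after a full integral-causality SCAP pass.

bond 5 →Sf1  (Sf1: flow source, stroke at near end)
bond 2 →J1  (C1: C, integral causality)
bond 3 →I1  (I1 integral (f out))
bond 4 →J1  (prefer integral on C2)
bond 0 →TF1  (J1 needs exactly one f-in)
bond 1 →J2  (through TF1, causality passes straight; one stroke at TF1)
bond 6 →I2  (0-jn J2 has e-setter on 1)

#0 stroke at TF1
#1 stroke at J2
#2 stroke at J1
#3 stroke at I1
#4 stroke at J1
#5 stroke at Sf1
#6 stroke at I2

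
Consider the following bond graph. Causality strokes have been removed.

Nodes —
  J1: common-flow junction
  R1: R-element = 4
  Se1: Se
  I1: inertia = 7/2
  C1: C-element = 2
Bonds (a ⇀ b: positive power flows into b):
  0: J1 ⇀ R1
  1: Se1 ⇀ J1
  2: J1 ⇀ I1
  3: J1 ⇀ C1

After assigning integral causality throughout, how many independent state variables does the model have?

2  (C1, I1 all integral)

bond 1 stroke→J1  (Se1: effort source, stroke at far end)
bond 2 stroke→I1  (I1 integral (f out))
bond 0 stroke→J1  (J1: bond 2 brought flow, rest push out)
bond 3 stroke→J1  (common-f at J1 fixed by 2)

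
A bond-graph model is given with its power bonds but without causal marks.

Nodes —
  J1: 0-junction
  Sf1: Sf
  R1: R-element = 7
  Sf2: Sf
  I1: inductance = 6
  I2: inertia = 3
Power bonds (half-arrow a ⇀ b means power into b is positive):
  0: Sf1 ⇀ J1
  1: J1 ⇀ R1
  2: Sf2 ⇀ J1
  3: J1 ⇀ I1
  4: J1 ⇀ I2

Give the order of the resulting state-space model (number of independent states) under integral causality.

2  (I1, I2 all integral)

β0 stroke→Sf1  (Sf1: flow source, stroke at near end)
β2 stroke→Sf2  (source Sf2 imposes f)
β3 stroke→I1  (I1 outputs flow p/I1)
β4 stroke→I2  (prefer integral on I2)
β1 stroke→J1  (J1 needs exactly one e-in)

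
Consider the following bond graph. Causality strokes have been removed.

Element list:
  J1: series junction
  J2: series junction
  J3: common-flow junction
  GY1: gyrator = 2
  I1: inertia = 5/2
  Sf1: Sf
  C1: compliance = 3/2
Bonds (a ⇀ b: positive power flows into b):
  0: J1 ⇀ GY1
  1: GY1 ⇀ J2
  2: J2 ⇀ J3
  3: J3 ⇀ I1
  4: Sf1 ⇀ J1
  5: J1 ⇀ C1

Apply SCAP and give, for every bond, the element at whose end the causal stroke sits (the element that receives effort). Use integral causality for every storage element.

β0 stroke→J1
β1 stroke→J2
β2 stroke→J3
β3 stroke→I1
β4 stroke→Sf1
β5 stroke→J1

β4 stroke→Sf1  (Sf1 (Sf) sets flow on bond)
β0 stroke→J1  (1-jn J1 has f-setter on 4)
β5 stroke→J1  (1-jn J1 has f-setter on 4)
β1 stroke→J2  (GY1 both-in/both-out from 0)
β2 stroke→J3  (only one flow-in slot at J2)
β3 stroke→I1  (closing 1-jn rule on J3)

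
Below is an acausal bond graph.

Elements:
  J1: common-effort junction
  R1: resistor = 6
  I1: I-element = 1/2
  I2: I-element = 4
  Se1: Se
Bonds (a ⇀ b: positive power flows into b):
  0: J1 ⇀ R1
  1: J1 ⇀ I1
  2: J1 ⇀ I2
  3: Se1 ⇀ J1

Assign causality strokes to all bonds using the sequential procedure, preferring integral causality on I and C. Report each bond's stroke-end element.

#3 |J1  (Se1 (Se) sets effort on bond)
#0 |R1  (common-e at J1 fixed by 3)
#1 |I1  (0-jn J1 has e-setter on 3)
#2 |I2  (common-e at J1 fixed by 3)

b0 →R1
b1 →I1
b2 →I2
b3 →J1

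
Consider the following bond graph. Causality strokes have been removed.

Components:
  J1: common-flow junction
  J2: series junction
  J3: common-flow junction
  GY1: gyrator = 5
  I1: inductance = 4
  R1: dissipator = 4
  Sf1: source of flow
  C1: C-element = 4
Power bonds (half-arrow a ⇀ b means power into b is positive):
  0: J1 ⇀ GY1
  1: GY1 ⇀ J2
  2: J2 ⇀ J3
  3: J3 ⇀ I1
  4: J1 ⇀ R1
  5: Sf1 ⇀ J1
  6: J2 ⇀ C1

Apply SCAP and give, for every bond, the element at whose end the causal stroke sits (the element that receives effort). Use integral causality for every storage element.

b0 →J1
b1 →J2
b2 →J3
b3 →I1
b4 →J1
b5 →Sf1
b6 →J2

bond 5 stroke at Sf1  (Sf1 (Sf) sets flow on bond)
bond 0 stroke at J1  (J1 flow already set via bond 5)
bond 4 stroke at J1  (J1 flow already set via bond 5)
bond 1 stroke at J2  (GY GY1: same side as bond 0)
bond 3 stroke at I1  (prefer integral on I1)
bond 2 stroke at J3  (1-jn J3 has f-setter on 3)
bond 6 stroke at J2  (common-f at J2 fixed by 2)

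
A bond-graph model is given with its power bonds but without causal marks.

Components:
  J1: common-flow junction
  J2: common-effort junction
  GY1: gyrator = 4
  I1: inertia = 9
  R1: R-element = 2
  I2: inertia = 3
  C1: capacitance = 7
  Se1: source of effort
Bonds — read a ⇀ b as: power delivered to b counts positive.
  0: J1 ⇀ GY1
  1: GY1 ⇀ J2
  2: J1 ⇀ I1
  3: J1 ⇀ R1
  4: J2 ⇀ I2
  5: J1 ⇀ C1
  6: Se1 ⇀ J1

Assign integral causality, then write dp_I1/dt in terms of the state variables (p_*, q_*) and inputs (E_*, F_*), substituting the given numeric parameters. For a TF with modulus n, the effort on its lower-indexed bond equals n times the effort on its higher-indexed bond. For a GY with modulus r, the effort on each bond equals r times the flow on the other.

b6 stroke at J1  (Se1 fixes effort; stroke away)
b2 stroke at I1  (I1 outputs flow p/I1)
b0 stroke at J1  (1-jn J1 has f-setter on 2)
b3 stroke at J1  (common-f at J1 fixed by 2)
b5 stroke at J1  (J1 flow already set via bond 2)
b1 stroke at J2  (GY1 both-in/both-out from 0)
b4 stroke at I2  (common-e at J2 fixed by 1)

dp_I1/dt = E_Se1 - 2*p_I1/9 - 4*p_I2/3 - q_C1/7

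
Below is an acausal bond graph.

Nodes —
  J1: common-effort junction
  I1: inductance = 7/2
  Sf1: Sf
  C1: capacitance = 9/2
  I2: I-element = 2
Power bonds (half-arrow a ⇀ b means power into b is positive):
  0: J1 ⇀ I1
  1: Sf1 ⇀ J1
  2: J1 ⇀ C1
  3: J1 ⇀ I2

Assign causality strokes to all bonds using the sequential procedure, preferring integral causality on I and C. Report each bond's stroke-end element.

bond 0 stroke→I1
bond 1 stroke→Sf1
bond 2 stroke→J1
bond 3 stroke→I2

β1 |Sf1  (Sf1 fixes flow; stroke at Sf1)
β0 |I1  (I1 outputs flow p/I1)
β2 |J1  (C1: C, integral causality)
β3 |I2  (J1: bond 2 brought effort, rest push out)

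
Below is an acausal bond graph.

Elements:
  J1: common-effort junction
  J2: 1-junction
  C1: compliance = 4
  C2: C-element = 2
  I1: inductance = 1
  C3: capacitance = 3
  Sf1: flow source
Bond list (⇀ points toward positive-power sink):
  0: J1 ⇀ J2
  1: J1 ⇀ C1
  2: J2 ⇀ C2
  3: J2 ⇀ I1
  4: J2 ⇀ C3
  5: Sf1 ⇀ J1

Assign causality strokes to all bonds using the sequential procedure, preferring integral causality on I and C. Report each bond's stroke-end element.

bond 0 →J2
bond 1 →J1
bond 2 →J2
bond 3 →I1
bond 4 →J2
bond 5 →Sf1

b5 stroke at Sf1  (Sf1: flow source, stroke at near end)
b1 stroke at J1  (C1: C, integral causality)
b0 stroke at J2  (J1: bond 1 brought effort, rest push out)
b2 stroke at J2  (C2: C, integral causality)
b3 stroke at I1  (I1: I, integral causality)
b4 stroke at J2  (J2: bond 3 brought flow, rest push out)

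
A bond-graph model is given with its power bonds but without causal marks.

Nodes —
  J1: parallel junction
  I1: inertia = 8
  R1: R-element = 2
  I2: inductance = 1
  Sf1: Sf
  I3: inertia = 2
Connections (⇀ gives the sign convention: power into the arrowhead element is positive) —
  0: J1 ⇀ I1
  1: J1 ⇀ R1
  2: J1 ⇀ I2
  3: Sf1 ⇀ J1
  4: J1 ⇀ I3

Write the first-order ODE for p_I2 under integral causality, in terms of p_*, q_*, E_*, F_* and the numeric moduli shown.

β3 stroke at Sf1  (source Sf1 imposes f)
β0 stroke at I1  (prefer integral on I1)
β2 stroke at I2  (I2: I, integral causality)
β4 stroke at I3  (prefer integral on I3)
β1 stroke at J1  (closing 0-jn rule on J1)

dp_I2/dt = 2*F_Sf1 - p_I1/4 - 2*p_I2 - p_I3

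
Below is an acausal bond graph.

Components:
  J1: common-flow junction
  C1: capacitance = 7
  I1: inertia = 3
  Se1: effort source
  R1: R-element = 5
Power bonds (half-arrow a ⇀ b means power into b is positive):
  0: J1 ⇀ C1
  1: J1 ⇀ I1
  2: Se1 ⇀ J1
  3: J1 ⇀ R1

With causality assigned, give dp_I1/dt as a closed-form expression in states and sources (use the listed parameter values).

dp_I1/dt = E_Se1 - 5*p_I1/3 - q_C1/7

bond 2 |J1  (Se1 (Se) sets effort on bond)
bond 0 |J1  (prefer integral on C1)
bond 1 |I1  (I1 outputs flow p/I1)
bond 3 |J1  (J1: bond 1 brought flow, rest push out)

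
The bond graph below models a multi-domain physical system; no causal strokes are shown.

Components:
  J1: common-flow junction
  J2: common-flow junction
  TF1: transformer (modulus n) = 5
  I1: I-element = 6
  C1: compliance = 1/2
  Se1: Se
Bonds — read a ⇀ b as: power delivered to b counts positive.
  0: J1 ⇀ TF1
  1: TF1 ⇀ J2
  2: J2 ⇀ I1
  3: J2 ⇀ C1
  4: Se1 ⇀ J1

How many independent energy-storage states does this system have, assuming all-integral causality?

2  (C1, I1 all integral)

b4 stroke→J1  (Se1 fixes effort; stroke away)
b0 stroke→TF1  (J1 needs exactly one f-in)
b1 stroke→J2  (TF1: transformer flips bond 0)
b2 stroke→I1  (I1 outputs flow p/I1)
b3 stroke→J2  (1-jn J2 has f-setter on 2)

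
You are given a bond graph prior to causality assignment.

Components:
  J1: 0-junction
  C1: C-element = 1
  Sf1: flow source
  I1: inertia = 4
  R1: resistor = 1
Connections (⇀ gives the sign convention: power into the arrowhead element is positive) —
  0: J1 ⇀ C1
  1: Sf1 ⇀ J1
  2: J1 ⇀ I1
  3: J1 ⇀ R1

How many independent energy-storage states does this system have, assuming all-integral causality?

bond 1 stroke→Sf1  (Sf1 (Sf) sets flow on bond)
bond 0 stroke→J1  (C1 integral (e out))
bond 2 stroke→I1  (0-jn J1 has e-setter on 0)
bond 3 stroke→R1  (common-e at J1 fixed by 0)

2  (C1, I1 all integral)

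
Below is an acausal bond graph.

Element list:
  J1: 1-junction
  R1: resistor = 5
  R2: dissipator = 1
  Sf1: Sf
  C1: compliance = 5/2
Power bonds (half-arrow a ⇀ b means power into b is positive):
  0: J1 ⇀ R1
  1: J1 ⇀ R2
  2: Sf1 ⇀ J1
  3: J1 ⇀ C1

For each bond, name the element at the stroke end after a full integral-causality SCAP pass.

bond 2 stroke at Sf1  (source Sf1 imposes f)
bond 0 stroke at J1  (common-f at J1 fixed by 2)
bond 1 stroke at J1  (J1: bond 2 brought flow, rest push out)
bond 3 stroke at J1  (J1: bond 2 brought flow, rest push out)

β0 |J1
β1 |J1
β2 |Sf1
β3 |J1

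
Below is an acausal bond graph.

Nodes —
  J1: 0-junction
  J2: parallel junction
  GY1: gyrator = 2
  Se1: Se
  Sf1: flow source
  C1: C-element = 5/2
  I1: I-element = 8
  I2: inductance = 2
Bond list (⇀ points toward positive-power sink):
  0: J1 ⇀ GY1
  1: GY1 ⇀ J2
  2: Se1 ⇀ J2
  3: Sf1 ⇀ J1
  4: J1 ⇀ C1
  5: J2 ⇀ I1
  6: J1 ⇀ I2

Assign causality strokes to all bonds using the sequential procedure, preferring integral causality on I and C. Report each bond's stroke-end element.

#2 stroke at J2  (Se1 (Se) sets effort on bond)
#3 stroke at Sf1  (Sf1: flow source, stroke at near end)
#1 stroke at GY1  (J2 effort already set via bond 2)
#5 stroke at I1  (0-jn J2 has e-setter on 2)
#0 stroke at GY1  (GY1 both-in/both-out from 1)
#4 stroke at J1  (C1 outputs effort q/C1)
#6 stroke at I2  (common-e at J1 fixed by 4)

b0 stroke→GY1
b1 stroke→GY1
b2 stroke→J2
b3 stroke→Sf1
b4 stroke→J1
b5 stroke→I1
b6 stroke→I2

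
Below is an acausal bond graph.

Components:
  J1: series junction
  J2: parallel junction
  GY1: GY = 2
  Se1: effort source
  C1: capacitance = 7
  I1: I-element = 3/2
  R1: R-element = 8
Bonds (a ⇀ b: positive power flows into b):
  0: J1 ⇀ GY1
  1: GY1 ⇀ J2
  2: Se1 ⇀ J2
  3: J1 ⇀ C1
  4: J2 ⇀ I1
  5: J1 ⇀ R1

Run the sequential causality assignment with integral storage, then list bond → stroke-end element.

#0 →GY1
#1 →GY1
#2 →J2
#3 →J1
#4 →I1
#5 →J1

β2 stroke→J2  (Se1 fixes effort; stroke away)
β1 stroke→GY1  (common-e at J2 fixed by 2)
β4 stroke→I1  (common-e at J2 fixed by 2)
β0 stroke→GY1  (GY GY1: same side as bond 1)
β3 stroke→J1  (1-jn J1 has f-setter on 0)
β5 stroke→J1  (J1: bond 0 brought flow, rest push out)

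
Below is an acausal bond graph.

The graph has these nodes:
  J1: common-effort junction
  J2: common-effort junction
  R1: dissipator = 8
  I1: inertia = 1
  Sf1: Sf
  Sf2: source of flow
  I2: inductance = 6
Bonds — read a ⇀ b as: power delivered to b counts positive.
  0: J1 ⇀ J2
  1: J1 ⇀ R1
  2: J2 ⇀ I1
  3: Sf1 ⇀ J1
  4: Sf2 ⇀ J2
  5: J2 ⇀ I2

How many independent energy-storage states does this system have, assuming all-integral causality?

2  (I1, I2 all integral)

bond 3 |Sf1  (Sf1 (Sf) sets flow on bond)
bond 4 |Sf2  (Sf2 fixes flow; stroke at Sf2)
bond 2 |I1  (I1: I, integral causality)
bond 5 |I2  (I2 outputs flow p/I2)
bond 0 |J2  (closing 0-jn rule on J2)
bond 1 |J1  (only one effort-in slot at J1)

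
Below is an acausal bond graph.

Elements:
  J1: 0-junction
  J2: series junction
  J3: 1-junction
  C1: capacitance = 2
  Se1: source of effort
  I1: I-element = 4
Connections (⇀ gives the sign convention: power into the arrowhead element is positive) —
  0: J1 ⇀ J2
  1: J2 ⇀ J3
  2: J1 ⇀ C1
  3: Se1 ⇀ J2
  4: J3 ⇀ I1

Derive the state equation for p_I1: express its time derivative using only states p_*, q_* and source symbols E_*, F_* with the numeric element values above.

dp_I1/dt = E_Se1 + q_C1/2

bond 3 stroke at J2  (Se1 fixes effort; stroke away)
bond 2 stroke at J1  (prefer integral on C1)
bond 0 stroke at J2  (0-jn J1 has e-setter on 2)
bond 1 stroke at J3  (J2: last free bond brings flow in)
bond 4 stroke at I1  (J3 needs exactly one f-in)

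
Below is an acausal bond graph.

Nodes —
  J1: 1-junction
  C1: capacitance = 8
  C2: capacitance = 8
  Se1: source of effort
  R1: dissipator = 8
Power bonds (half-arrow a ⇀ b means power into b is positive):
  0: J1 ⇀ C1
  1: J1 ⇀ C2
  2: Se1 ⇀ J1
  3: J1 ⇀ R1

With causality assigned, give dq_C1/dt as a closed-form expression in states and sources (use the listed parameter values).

dq_C1/dt = E_Se1/8 - q_C1/64 - q_C2/64

b2 →J1  (Se1 (Se) sets effort on bond)
b0 →J1  (C1 integral (e out))
b1 →J1  (C2: C, integral causality)
b3 →R1  (closing 1-jn rule on J1)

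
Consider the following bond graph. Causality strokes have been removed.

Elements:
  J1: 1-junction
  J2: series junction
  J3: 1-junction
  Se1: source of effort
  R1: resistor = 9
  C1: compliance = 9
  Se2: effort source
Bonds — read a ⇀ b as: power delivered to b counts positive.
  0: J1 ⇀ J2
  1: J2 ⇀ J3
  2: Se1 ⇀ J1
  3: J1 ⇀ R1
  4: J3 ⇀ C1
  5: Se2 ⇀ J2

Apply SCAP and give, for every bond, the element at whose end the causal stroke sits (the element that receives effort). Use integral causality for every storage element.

bond 0 stroke→J1
bond 1 stroke→J2
bond 2 stroke→J1
bond 3 stroke→R1
bond 4 stroke→J3
bond 5 stroke→J2

b2 stroke→J1  (Se1 fixes effort; stroke away)
b5 stroke→J2  (Se2: effort source, stroke at far end)
b4 stroke→J3  (C1 integral (e out))
b1 stroke→J2  (J3: last free bond brings flow in)
b0 stroke→J1  (only one flow-in slot at J2)
b3 stroke→R1  (only one flow-in slot at J1)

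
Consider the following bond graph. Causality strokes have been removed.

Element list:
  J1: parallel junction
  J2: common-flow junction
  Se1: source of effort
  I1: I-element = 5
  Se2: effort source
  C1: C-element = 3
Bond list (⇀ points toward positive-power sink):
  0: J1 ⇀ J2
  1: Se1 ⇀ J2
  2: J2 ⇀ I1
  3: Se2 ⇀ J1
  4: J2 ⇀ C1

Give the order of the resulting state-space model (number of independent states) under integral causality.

β1 |J2  (Se1: effort source, stroke at far end)
β3 |J1  (Se2 fixes effort; stroke away)
β0 |J2  (common-e at J1 fixed by 3)
β2 |I1  (prefer integral on I1)
β4 |J2  (common-f at J2 fixed by 2)

2  (C1, I1 all integral)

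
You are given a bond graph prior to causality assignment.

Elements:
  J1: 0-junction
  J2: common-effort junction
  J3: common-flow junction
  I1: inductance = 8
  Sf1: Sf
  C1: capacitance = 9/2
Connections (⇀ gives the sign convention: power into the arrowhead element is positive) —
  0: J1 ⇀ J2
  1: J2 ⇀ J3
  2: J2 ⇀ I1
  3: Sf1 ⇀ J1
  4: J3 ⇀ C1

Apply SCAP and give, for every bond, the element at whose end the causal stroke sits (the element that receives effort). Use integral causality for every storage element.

b3 stroke→Sf1  (Sf1: flow source, stroke at near end)
b0 stroke→J1  (only one effort-in slot at J1)
b2 stroke→I1  (I1 integral (f out))
b1 stroke→J2  (J2 needs exactly one e-in)
b4 stroke→J3  (common-f at J3 fixed by 1)

bond 0 →J1
bond 1 →J2
bond 2 →I1
bond 3 →Sf1
bond 4 →J3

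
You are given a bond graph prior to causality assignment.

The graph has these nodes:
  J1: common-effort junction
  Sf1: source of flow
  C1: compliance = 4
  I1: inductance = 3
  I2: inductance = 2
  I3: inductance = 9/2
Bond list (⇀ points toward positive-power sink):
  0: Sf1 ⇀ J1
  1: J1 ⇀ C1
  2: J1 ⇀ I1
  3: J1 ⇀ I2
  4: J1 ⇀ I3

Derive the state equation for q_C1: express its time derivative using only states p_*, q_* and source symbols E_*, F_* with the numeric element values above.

dq_C1/dt = F_Sf1 - p_I1/3 - p_I2/2 - 2*p_I3/9

β0 →Sf1  (Sf1: flow source, stroke at near end)
β1 →J1  (C1: C, integral causality)
β2 →I1  (common-e at J1 fixed by 1)
β3 →I2  (common-e at J1 fixed by 1)
β4 →I3  (J1 effort already set via bond 1)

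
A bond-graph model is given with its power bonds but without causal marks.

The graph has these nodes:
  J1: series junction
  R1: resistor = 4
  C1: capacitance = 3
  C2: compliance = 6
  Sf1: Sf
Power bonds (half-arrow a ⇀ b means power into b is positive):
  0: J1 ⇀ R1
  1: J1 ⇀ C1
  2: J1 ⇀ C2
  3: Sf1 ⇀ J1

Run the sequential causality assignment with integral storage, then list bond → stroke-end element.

β3 →Sf1  (source Sf1 imposes f)
β0 →J1  (common-f at J1 fixed by 3)
β1 →J1  (1-jn J1 has f-setter on 3)
β2 →J1  (1-jn J1 has f-setter on 3)

β0 |J1
β1 |J1
β2 |J1
β3 |Sf1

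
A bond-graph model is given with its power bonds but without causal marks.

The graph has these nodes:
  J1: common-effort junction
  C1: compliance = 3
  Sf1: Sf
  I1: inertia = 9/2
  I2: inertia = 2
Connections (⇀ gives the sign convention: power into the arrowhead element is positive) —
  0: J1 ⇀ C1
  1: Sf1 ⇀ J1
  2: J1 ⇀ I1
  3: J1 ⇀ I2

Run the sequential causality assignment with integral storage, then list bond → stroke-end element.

bond 1 →Sf1  (Sf1: flow source, stroke at near end)
bond 0 →J1  (C1: C, integral causality)
bond 2 →I1  (0-jn J1 has e-setter on 0)
bond 3 →I2  (J1: bond 0 brought effort, rest push out)

#0 →J1
#1 →Sf1
#2 →I1
#3 →I2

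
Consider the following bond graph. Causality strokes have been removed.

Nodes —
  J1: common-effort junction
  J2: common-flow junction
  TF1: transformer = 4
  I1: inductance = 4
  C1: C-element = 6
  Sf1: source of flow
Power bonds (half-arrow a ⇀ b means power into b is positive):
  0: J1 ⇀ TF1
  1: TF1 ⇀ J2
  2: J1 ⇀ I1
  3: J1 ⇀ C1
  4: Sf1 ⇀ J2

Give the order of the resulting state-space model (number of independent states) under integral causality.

b4 stroke at Sf1  (Sf1 fixes flow; stroke at Sf1)
b1 stroke at J2  (J2 flow already set via bond 4)
b0 stroke at TF1  (TF1: transformer flips bond 1)
b2 stroke at I1  (I1: I, integral causality)
b3 stroke at J1  (J1 needs exactly one e-in)

2  (C1, I1 all integral)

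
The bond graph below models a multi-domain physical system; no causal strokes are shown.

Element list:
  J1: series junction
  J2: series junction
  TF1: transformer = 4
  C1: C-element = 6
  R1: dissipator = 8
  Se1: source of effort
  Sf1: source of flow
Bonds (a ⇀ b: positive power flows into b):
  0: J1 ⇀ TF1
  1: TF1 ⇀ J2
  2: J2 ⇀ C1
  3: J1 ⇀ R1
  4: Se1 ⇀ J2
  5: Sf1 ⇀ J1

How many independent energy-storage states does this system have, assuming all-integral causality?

β4 |J2  (Se1: effort source, stroke at far end)
β5 |Sf1  (Sf1 fixes flow; stroke at Sf1)
β0 |J1  (J1 flow already set via bond 5)
β3 |J1  (1-jn J1 has f-setter on 5)
β1 |TF1  (through TF1, causality passes straight; one stroke at TF1)
β2 |J2  (J2 flow already set via bond 1)

1  (C1 all integral)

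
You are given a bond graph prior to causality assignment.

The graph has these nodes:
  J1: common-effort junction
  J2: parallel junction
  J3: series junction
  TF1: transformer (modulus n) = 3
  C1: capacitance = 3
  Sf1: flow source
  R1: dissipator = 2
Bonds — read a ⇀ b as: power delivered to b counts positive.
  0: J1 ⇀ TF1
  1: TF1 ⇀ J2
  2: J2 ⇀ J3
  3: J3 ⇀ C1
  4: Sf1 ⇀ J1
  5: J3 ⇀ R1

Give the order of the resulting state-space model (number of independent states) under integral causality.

bond 4 stroke→Sf1  (source Sf1 imposes f)
bond 0 stroke→J1  (J1: last free bond brings effort in)
bond 1 stroke→TF1  (through TF1, causality passes straight; one stroke at TF1)
bond 2 stroke→J2  (J2: last free bond brings effort in)
bond 3 stroke→J3  (common-f at J3 fixed by 2)
bond 5 stroke→J3  (J3 flow already set via bond 2)

1  (C1 all integral)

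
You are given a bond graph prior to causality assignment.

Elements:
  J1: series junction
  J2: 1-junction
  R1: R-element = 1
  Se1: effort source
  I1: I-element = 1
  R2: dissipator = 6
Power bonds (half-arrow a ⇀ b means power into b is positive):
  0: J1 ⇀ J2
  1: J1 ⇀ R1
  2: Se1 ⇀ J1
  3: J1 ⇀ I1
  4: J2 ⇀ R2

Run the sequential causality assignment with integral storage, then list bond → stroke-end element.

bond 2 stroke→J1  (Se1: effort source, stroke at far end)
bond 3 stroke→I1  (I1: I, integral causality)
bond 0 stroke→J1  (J1: bond 3 brought flow, rest push out)
bond 1 stroke→J1  (J1 flow already set via bond 3)
bond 4 stroke→J2  (J2 flow already set via bond 0)

bond 0 |J1
bond 1 |J1
bond 2 |J1
bond 3 |I1
bond 4 |J2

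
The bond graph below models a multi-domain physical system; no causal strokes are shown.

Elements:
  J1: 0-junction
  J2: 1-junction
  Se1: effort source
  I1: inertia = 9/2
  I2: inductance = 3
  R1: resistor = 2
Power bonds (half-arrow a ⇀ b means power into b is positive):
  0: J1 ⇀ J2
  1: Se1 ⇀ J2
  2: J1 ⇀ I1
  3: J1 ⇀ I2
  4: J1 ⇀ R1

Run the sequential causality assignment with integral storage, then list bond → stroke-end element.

#0 stroke→J1
#1 stroke→J2
#2 stroke→I1
#3 stroke→I2
#4 stroke→R1

#1 →J2  (Se1 fixes effort; stroke away)
#0 →J1  (J2: last free bond brings flow in)
#2 →I1  (0-jn J1 has e-setter on 0)
#3 →I2  (J1 effort already set via bond 0)
#4 →R1  (J1 effort already set via bond 0)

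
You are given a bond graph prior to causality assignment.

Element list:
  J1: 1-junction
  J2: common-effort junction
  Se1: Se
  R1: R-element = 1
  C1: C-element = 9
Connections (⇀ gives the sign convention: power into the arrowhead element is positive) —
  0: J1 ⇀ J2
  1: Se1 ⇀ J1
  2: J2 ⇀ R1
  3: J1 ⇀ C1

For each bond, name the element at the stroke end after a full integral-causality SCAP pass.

#1 →J1  (Se1 (Se) sets effort on bond)
#3 →J1  (C1 integral (e out))
#0 →J2  (only one flow-in slot at J1)
#2 →R1  (J2 effort already set via bond 0)

#0 stroke at J2
#1 stroke at J1
#2 stroke at R1
#3 stroke at J1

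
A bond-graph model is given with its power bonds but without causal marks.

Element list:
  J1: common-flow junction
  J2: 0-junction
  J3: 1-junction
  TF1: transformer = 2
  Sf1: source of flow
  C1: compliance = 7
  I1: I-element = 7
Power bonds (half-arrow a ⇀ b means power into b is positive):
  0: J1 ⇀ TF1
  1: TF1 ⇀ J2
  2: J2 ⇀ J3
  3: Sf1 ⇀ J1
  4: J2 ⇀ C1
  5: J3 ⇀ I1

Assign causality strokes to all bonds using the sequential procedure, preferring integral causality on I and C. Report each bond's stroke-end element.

b0 stroke at J1
b1 stroke at TF1
b2 stroke at J3
b3 stroke at Sf1
b4 stroke at J2
b5 stroke at I1

b3 |Sf1  (Sf1 fixes flow; stroke at Sf1)
b0 |J1  (common-f at J1 fixed by 3)
b1 |TF1  (through TF1, causality passes straight; one stroke at TF1)
b4 |J2  (C1 integral (e out))
b2 |J3  (0-jn J2 has e-setter on 4)
b5 |I1  (closing 1-jn rule on J3)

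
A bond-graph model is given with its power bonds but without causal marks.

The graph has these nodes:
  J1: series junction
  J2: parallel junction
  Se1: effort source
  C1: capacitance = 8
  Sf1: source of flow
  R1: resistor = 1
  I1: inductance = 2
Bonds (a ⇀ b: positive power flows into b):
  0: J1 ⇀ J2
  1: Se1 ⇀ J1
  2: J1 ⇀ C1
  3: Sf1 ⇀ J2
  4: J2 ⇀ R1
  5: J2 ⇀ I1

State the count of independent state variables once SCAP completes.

bond 1 →J1  (Se1 fixes effort; stroke away)
bond 3 →Sf1  (source Sf1 imposes f)
bond 2 →J1  (C1 outputs effort q/C1)
bond 0 →J2  (closing 1-jn rule on J1)
bond 4 →R1  (common-e at J2 fixed by 0)
bond 5 →I1  (J2: bond 0 brought effort, rest push out)

2  (C1, I1 all integral)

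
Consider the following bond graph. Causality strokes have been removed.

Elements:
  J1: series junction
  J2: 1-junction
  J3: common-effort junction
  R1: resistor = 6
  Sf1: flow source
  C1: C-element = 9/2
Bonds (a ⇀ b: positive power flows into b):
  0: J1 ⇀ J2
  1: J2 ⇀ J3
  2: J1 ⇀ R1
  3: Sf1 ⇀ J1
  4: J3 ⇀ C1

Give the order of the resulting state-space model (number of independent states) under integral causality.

1  (C1 all integral)

bond 3 |Sf1  (source Sf1 imposes f)
bond 0 |J1  (common-f at J1 fixed by 3)
bond 2 |J1  (common-f at J1 fixed by 3)
bond 1 |J2  (J2 flow already set via bond 0)
bond 4 |J3  (closing 0-jn rule on J3)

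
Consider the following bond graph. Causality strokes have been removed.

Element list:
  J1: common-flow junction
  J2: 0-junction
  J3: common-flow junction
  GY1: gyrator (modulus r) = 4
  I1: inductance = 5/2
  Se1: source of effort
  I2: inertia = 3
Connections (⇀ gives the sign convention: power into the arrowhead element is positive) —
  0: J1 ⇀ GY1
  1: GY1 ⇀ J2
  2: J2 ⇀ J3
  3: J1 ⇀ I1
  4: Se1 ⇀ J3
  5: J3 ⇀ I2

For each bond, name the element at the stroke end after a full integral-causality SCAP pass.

bond 0 |J1
bond 1 |J2
bond 2 |J3
bond 3 |I1
bond 4 |J3
bond 5 |I2

b4 stroke at J3  (Se1: effort source, stroke at far end)
b3 stroke at I1  (I1 outputs flow p/I1)
b0 stroke at J1  (J1: bond 3 brought flow, rest push out)
b1 stroke at J2  (GY1 both-in/both-out from 0)
b2 stroke at J3  (common-e at J2 fixed by 1)
b5 stroke at I2  (closing 1-jn rule on J3)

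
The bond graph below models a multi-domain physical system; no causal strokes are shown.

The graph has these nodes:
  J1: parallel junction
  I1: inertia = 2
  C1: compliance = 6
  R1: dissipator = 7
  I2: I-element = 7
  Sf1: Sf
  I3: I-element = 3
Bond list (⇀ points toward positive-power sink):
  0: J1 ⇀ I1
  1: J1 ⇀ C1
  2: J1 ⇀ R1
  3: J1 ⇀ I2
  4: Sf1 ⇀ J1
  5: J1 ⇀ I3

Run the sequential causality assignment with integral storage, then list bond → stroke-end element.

β0 →I1
β1 →J1
β2 →R1
β3 →I2
β4 →Sf1
β5 →I3

β4 stroke→Sf1  (Sf1 (Sf) sets flow on bond)
β0 stroke→I1  (I1 integral (f out))
β1 stroke→J1  (C1 outputs effort q/C1)
β2 stroke→R1  (J1: bond 1 brought effort, rest push out)
β3 stroke→I2  (0-jn J1 has e-setter on 1)
β5 stroke→I3  (0-jn J1 has e-setter on 1)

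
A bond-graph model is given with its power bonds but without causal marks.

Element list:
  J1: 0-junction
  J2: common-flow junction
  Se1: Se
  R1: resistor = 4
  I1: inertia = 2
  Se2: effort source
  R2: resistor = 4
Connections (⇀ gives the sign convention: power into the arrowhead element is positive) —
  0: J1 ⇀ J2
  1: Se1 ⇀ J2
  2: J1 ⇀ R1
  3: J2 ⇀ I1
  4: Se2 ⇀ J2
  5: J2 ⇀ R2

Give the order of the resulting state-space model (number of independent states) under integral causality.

1  (I1 all integral)

bond 1 →J2  (source Se1 imposes e)
bond 4 →J2  (Se2 (Se) sets effort on bond)
bond 3 →I1  (I1 integral (f out))
bond 0 →J2  (J2: bond 3 brought flow, rest push out)
bond 5 →J2  (1-jn J2 has f-setter on 3)
bond 2 →J1  (J1 needs exactly one e-in)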